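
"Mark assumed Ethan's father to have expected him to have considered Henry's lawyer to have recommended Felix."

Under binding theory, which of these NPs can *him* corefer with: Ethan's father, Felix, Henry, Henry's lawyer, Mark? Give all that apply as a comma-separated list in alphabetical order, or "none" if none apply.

Mark

*him* is a pronoun; Principle B requires it to be free in its binding domain — the clause headed by 'expected'.
— Ethan's father: subject of the clause headed by 'expected'; c-commands the pronoun within its binding domain — blocked (Principle B).
— Felix: object of the clause headed by 'recommended'; is c-commanded by the pronoun; coreference would bind this R-expression — blocked (Principle C).
— Henry: possessor inside the subject DP of the clause headed by 'recommended'; is c-commanded by the pronoun; coreference would bind this R-expression — blocked (Principle C).
— Henry's lawyer: subject of the clause headed by 'recommended'; is c-commanded by the pronoun; coreference would bind this R-expression — blocked (Principle C).
— Mark: subject of the matrix clause; c-commands the pronoun but lies outside its binding domain — allowed.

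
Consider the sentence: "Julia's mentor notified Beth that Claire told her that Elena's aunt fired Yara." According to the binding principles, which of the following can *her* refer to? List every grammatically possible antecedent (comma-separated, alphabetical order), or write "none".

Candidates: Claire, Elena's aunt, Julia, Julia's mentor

Julia, Julia's mentor

*her* is a pronoun; Principle B requires it to be free in its binding domain — the clause headed by 'told'.
— Claire: subject of the clause headed by 'told'; c-commands the pronoun within its binding domain — blocked (Principle B).
— Elena's aunt: subject of the clause headed by 'fired'; is c-commanded by the pronoun; coreference would bind this R-expression — blocked (Principle C).
— Julia: possessor inside the subject DP of the matrix clause; does not c-command the pronoun — Principle B does not apply; allowed.
— Julia's mentor: subject of the matrix clause; c-commands the pronoun but lies outside its binding domain — allowed.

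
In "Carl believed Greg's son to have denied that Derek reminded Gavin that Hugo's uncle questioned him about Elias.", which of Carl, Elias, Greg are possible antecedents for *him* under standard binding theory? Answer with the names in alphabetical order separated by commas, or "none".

*him* is a pronoun; Principle B requires it to be free in its binding domain — the clause headed by 'questioned'.
— Carl: subject of the matrix clause; c-commands the pronoun but lies outside its binding domain — allowed.
— Elias: second object of the clause headed by 'questioned'; is c-commanded by the pronoun; coreference would bind this R-expression — blocked (Principle C).
— Greg: possessor inside the subject DP of the clause headed by 'denied'; does not c-command the pronoun — Principle B does not apply; allowed.

Carl, Greg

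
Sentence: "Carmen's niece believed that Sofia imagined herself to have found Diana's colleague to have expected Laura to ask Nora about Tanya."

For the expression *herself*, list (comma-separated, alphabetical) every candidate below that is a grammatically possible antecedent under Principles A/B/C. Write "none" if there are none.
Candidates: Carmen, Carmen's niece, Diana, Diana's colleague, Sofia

*herself* is a reflexive; Principle A requires it to be bound within its binding domain — the clause headed by 'imagined'.
— Carmen: possessor inside the subject DP of the matrix clause; does not c-command the reflexive — cannot bind it (Principle A).
— Carmen's niece: subject of the matrix clause; c-commands the reflexive but lies outside its binding domain — cannot bind it (Principle A).
— Diana: possessor inside the subject DP of the clause headed by 'expected'; does not c-command the reflexive — cannot bind it (Principle A).
— Diana's colleague: subject of the clause headed by 'expected'; does not c-command the reflexive — cannot bind it (Principle A).
— Sofia: subject of the clause headed by 'imagined'; c-commands the reflexive within its binding domain — allowed (Principle A).

Sofia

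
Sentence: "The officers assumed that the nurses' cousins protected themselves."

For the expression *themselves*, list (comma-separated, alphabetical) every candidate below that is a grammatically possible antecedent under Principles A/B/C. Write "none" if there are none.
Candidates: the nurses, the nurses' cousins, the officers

*themselves* is a reflexive; Principle A requires it to be bound within its binding domain — the clause headed by 'protected'.
— the nurses: possessor inside the subject DP of the clause headed by 'protected'; does not c-command the reflexive — cannot bind it (Principle A).
— the nurses' cousins: subject of the clause headed by 'protected'; c-commands the reflexive within its binding domain — allowed (Principle A).
— the officers: subject of the matrix clause; c-commands the reflexive but lies outside its binding domain — cannot bind it (Principle A).

the nurses' cousins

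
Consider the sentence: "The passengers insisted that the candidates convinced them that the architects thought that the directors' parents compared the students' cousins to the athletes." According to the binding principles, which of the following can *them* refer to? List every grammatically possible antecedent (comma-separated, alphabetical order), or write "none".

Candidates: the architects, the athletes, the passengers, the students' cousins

*them* is a pronoun; Principle B requires it to be free in its binding domain — the clause headed by 'convinced'.
— the architects: subject of the clause headed by 'thought'; is c-commanded by the pronoun; coreference would bind this R-expression — blocked (Principle C).
— the athletes: second object of the clause headed by 'compared'; is c-commanded by the pronoun; coreference would bind this R-expression — blocked (Principle C).
— the passengers: subject of the matrix clause; c-commands the pronoun but lies outside its binding domain — allowed.
— the students' cousins: object of the clause headed by 'compared'; is c-commanded by the pronoun; coreference would bind this R-expression — blocked (Principle C).

the passengers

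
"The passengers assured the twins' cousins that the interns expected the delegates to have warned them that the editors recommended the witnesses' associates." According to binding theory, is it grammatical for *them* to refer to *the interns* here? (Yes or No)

Yes

*the interns* is an R-expression; Principle C requires it to be free (not bound by any c-commanding expression).
— them: object of the clause headed by 'warned'; the pronoun does not c-command the R-expression — coreference allowed.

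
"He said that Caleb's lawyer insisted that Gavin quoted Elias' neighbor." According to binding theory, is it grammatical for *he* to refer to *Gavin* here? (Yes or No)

*Gavin* is an R-expression; Principle C requires it to be free (not bound by any c-commanding expression).
— he: subject of the matrix clause; the pronoun c-commands the R-expression — coreference blocked (Principle C).

No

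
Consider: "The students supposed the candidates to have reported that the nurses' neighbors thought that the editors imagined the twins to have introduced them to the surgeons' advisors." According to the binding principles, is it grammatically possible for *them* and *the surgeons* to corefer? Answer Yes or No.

No

*them* is a pronoun; Principle B requires it to be free in its binding domain — the clause headed by 'introduced'.
— the surgeons: possessor inside the second object DP of the clause headed by 'introduced'; is c-commanded by the pronoun; coreference would bind this R-expression — blocked (Principle C).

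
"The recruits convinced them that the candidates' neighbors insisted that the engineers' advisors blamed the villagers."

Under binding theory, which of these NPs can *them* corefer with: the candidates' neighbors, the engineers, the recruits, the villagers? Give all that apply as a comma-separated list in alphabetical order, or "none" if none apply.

*them* is a pronoun; Principle B requires it to be free in its binding domain — the matrix clause.
— the candidates' neighbors: subject of the clause headed by 'insisted'; is c-commanded by the pronoun; coreference would bind this R-expression — blocked (Principle C).
— the engineers: possessor inside the subject DP of the clause headed by 'blamed'; is c-commanded by the pronoun; coreference would bind this R-expression — blocked (Principle C).
— the recruits: subject of the matrix clause; c-commands the pronoun within its binding domain — blocked (Principle B).
— the villagers: object of the clause headed by 'blamed'; is c-commanded by the pronoun; coreference would bind this R-expression — blocked (Principle C).

none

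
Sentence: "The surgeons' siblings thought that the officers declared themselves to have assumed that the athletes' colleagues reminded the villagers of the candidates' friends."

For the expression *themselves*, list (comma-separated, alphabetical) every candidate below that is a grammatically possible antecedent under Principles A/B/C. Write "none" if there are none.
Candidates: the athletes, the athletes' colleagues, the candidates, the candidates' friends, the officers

*themselves* is a reflexive; Principle A requires it to be bound within its binding domain — the clause headed by 'declared'.
— the athletes: possessor inside the subject DP of the clause headed by 'reminded'; does not c-command the reflexive — cannot bind it (Principle A).
— the athletes' colleagues: subject of the clause headed by 'reminded'; does not c-command the reflexive — cannot bind it (Principle A).
— the candidates: possessor inside the second object DP of the clause headed by 'reminded'; does not c-command the reflexive — cannot bind it (Principle A).
— the candidates' friends: second object of the clause headed by 'reminded'; does not c-command the reflexive — cannot bind it (Principle A).
— the officers: subject of the clause headed by 'declared'; c-commands the reflexive within its binding domain — allowed (Principle A).

the officers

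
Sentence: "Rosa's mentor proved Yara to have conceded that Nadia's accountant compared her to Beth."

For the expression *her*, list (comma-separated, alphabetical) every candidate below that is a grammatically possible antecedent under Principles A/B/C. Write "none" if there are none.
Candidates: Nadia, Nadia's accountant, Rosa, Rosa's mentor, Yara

*her* is a pronoun; Principle B requires it to be free in its binding domain — the clause headed by 'compared'.
— Nadia: possessor inside the subject DP of the clause headed by 'compared'; does not c-command the pronoun — Principle B does not apply; allowed.
— Nadia's accountant: subject of the clause headed by 'compared'; c-commands the pronoun within its binding domain — blocked (Principle B).
— Rosa: possessor inside the subject DP of the matrix clause; does not c-command the pronoun — Principle B does not apply; allowed.
— Rosa's mentor: subject of the matrix clause; c-commands the pronoun but lies outside its binding domain — allowed.
— Yara: subject of the clause headed by 'conceded'; c-commands the pronoun but lies outside its binding domain — allowed.

Nadia, Rosa, Rosa's mentor, Yara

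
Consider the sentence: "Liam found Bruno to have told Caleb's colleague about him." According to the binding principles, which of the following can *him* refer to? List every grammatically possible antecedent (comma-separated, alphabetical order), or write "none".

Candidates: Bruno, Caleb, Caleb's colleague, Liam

Caleb, Liam

*him* is a pronoun; Principle B requires it to be free in its binding domain — the clause headed by 'told'.
— Bruno: subject of the clause headed by 'told'; c-commands the pronoun within its binding domain — blocked (Principle B).
— Caleb: possessor inside the object DP of the clause headed by 'told'; does not c-command the pronoun — Principle B does not apply; allowed.
— Caleb's colleague: object of the clause headed by 'told'; c-commands the pronoun within its binding domain — blocked (Principle B).
— Liam: subject of the matrix clause; c-commands the pronoun but lies outside its binding domain — allowed.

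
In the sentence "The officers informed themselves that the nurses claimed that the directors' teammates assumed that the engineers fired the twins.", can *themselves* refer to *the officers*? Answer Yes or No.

Yes

*themselves* is a reflexive; Principle A requires it to be bound within its binding domain — the matrix clause.
— the officers: subject of the matrix clause; c-commands the reflexive within its binding domain — allowed (Principle A).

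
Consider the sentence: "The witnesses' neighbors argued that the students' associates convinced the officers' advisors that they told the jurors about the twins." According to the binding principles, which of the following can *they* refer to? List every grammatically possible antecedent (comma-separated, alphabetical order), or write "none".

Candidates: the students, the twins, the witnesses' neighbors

*they* is a pronoun; Principle B requires it to be free in its binding domain — the clause headed by 'told'.
— the students: possessor inside the subject DP of the clause headed by 'convinced'; does not c-command the pronoun — Principle B does not apply; allowed.
— the twins: second object of the clause headed by 'told'; is c-commanded by the pronoun; coreference would bind this R-expression — blocked (Principle C).
— the witnesses' neighbors: subject of the matrix clause; c-commands the pronoun but lies outside its binding domain — allowed.

the students, the witnesses' neighbors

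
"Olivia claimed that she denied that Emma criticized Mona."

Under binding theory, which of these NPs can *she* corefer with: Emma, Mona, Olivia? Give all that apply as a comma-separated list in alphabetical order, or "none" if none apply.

*she* is a pronoun; Principle B requires it to be free in its binding domain — the clause headed by 'denied'.
— Emma: subject of the clause headed by 'criticized'; is c-commanded by the pronoun; coreference would bind this R-expression — blocked (Principle C).
— Mona: object of the clause headed by 'criticized'; is c-commanded by the pronoun; coreference would bind this R-expression — blocked (Principle C).
— Olivia: subject of the matrix clause; c-commands the pronoun but lies outside its binding domain — allowed.

Olivia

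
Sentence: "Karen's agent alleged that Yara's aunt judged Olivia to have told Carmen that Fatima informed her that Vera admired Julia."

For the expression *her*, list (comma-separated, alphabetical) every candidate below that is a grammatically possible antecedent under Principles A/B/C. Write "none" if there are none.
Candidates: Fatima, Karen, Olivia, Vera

*her* is a pronoun; Principle B requires it to be free in its binding domain — the clause headed by 'informed'.
— Fatima: subject of the clause headed by 'informed'; c-commands the pronoun within its binding domain — blocked (Principle B).
— Karen: possessor inside the subject DP of the matrix clause; does not c-command the pronoun — Principle B does not apply; allowed.
— Olivia: subject of the clause headed by 'told'; c-commands the pronoun but lies outside its binding domain — allowed.
— Vera: subject of the clause headed by 'admired'; is c-commanded by the pronoun; coreference would bind this R-expression — blocked (Principle C).

Karen, Olivia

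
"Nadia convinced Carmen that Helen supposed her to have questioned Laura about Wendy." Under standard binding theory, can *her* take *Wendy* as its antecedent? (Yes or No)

No

*her* is a pronoun; Principle B requires it to be free in its binding domain — the clause headed by 'supposed'.
— Wendy: second object of the clause headed by 'questioned'; is c-commanded by the pronoun; coreference would bind this R-expression — blocked (Principle C).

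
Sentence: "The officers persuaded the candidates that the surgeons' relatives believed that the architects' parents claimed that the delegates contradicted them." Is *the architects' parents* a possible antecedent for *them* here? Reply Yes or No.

*them* is a pronoun; Principle B requires it to be free in its binding domain — the clause headed by 'contradicted'.
— the architects' parents: subject of the clause headed by 'claimed'; c-commands the pronoun but lies outside its binding domain — allowed.

Yes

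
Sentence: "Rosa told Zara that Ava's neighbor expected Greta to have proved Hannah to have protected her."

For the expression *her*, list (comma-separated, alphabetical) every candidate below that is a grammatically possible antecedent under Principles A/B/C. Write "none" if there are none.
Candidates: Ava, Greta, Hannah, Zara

*her* is a pronoun; Principle B requires it to be free in its binding domain — the clause headed by 'protected'.
— Ava: possessor inside the subject DP of the clause headed by 'expected'; does not c-command the pronoun — Principle B does not apply; allowed.
— Greta: subject of the clause headed by 'proved'; c-commands the pronoun but lies outside its binding domain — allowed.
— Hannah: subject of the clause headed by 'protected'; c-commands the pronoun within its binding domain — blocked (Principle B).
— Zara: object of the matrix clause; c-commands the pronoun but lies outside its binding domain — allowed.

Ava, Greta, Zara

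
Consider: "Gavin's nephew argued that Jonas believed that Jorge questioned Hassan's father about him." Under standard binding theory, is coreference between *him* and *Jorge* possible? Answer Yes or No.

No

*Jorge* is an R-expression; Principle C requires it to be free (not bound by any c-commanding expression).
— him: second object of the clause headed by 'questioned'; the R-expression locally c-commands the pronoun — coreference blocked (Principle B on the pronoun).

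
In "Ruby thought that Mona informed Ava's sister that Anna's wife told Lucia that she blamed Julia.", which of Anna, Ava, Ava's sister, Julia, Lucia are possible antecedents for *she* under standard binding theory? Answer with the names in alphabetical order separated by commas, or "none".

Anna, Ava, Ava's sister, Lucia

*she* is a pronoun; Principle B requires it to be free in its binding domain — the clause headed by 'blamed'.
— Anna: possessor inside the subject DP of the clause headed by 'told'; does not c-command the pronoun — Principle B does not apply; allowed.
— Ava: possessor inside the object DP of the clause headed by 'informed'; does not c-command the pronoun — Principle B does not apply; allowed.
— Ava's sister: object of the clause headed by 'informed'; c-commands the pronoun but lies outside its binding domain — allowed.
— Julia: object of the clause headed by 'blamed'; is c-commanded by the pronoun; coreference would bind this R-expression — blocked (Principle C).
— Lucia: object of the clause headed by 'told'; c-commands the pronoun but lies outside its binding domain — allowed.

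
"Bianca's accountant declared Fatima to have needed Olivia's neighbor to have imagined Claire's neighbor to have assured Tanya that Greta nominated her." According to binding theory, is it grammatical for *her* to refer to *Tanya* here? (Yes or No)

*Tanya* is an R-expression; Principle C requires it to be free (not bound by any c-commanding expression).
— her: object of the clause headed by 'nominated'; the pronoun does not c-command the R-expression — coreference allowed.

Yes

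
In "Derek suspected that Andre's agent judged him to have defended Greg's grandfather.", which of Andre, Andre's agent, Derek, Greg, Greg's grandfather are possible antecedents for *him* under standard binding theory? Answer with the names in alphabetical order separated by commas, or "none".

*him* is a pronoun; Principle B requires it to be free in its binding domain — the clause headed by 'judged'.
— Andre: possessor inside the subject DP of the clause headed by 'judged'; does not c-command the pronoun — Principle B does not apply; allowed.
— Andre's agent: subject of the clause headed by 'judged'; c-commands the pronoun within its binding domain — blocked (Principle B).
— Derek: subject of the matrix clause; c-commands the pronoun but lies outside its binding domain — allowed.
— Greg: possessor inside the object DP of the clause headed by 'defended'; is c-commanded by the pronoun; coreference would bind this R-expression — blocked (Principle C).
— Greg's grandfather: object of the clause headed by 'defended'; is c-commanded by the pronoun; coreference would bind this R-expression — blocked (Principle C).

Andre, Derek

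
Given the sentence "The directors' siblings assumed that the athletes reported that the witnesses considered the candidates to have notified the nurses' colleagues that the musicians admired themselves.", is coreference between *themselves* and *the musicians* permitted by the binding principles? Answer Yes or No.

*themselves* is a reflexive; Principle A requires it to be bound within its binding domain — the clause headed by 'admired'.
— the musicians: subject of the clause headed by 'admired'; c-commands the reflexive within its binding domain — allowed (Principle A).

Yes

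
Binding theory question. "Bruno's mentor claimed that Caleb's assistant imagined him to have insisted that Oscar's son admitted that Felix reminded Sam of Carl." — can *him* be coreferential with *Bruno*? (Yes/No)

Yes

*him* is a pronoun; Principle B requires it to be free in its binding domain — the clause headed by 'imagined'.
— Bruno: possessor inside the subject DP of the matrix clause; does not c-command the pronoun — Principle B does not apply; allowed.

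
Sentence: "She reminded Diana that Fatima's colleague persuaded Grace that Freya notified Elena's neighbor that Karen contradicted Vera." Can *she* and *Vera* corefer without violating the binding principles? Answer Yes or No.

*Vera* is an R-expression; Principle C requires it to be free (not bound by any c-commanding expression).
— she: subject of the matrix clause; the pronoun c-commands the R-expression — coreference blocked (Principle C).

No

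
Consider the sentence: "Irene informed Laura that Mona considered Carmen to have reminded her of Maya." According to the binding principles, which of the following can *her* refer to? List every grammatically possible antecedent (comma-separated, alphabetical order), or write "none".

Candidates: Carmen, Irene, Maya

Irene

*her* is a pronoun; Principle B requires it to be free in its binding domain — the clause headed by 'reminded'.
— Carmen: subject of the clause headed by 'reminded'; c-commands the pronoun within its binding domain — blocked (Principle B).
— Irene: subject of the matrix clause; c-commands the pronoun but lies outside its binding domain — allowed.
— Maya: second object of the clause headed by 'reminded'; is c-commanded by the pronoun; coreference would bind this R-expression — blocked (Principle C).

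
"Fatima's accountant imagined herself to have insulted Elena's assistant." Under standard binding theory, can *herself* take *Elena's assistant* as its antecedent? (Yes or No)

No

*herself* is a reflexive; Principle A requires it to be bound within its binding domain — the matrix clause.
— Elena's assistant: object of the clause headed by 'insulted'; does not c-command the reflexive — cannot bind it (Principle A).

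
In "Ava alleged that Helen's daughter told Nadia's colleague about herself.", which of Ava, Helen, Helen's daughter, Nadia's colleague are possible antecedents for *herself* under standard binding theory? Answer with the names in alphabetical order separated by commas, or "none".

*herself* is a reflexive; Principle A requires it to be bound within its binding domain — the clause headed by 'told'.
— Ava: subject of the matrix clause; c-commands the reflexive but lies outside its binding domain — cannot bind it (Principle A).
— Helen: possessor inside the subject DP of the clause headed by 'told'; does not c-command the reflexive — cannot bind it (Principle A).
— Helen's daughter: subject of the clause headed by 'told'; c-commands the reflexive within its binding domain — allowed (Principle A).
— Nadia's colleague: object of the clause headed by 'told'; c-commands the reflexive within its binding domain — allowed (Principle A).

Helen's daughter, Nadia's colleague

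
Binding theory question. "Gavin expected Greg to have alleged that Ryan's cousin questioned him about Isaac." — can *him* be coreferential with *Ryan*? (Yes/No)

*him* is a pronoun; Principle B requires it to be free in its binding domain — the clause headed by 'questioned'.
— Ryan: possessor inside the subject DP of the clause headed by 'questioned'; does not c-command the pronoun — Principle B does not apply; allowed.

Yes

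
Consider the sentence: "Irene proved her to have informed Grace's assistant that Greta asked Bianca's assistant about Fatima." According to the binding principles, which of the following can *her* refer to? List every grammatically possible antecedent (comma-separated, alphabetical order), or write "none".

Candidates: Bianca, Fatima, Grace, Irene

*her* is a pronoun; Principle B requires it to be free in its binding domain — the matrix clause.
— Bianca: possessor inside the object DP of the clause headed by 'asked'; is c-commanded by the pronoun; coreference would bind this R-expression — blocked (Principle C).
— Fatima: second object of the clause headed by 'asked'; is c-commanded by the pronoun; coreference would bind this R-expression — blocked (Principle C).
— Grace: possessor inside the object DP of the clause headed by 'informed'; is c-commanded by the pronoun; coreference would bind this R-expression — blocked (Principle C).
— Irene: subject of the matrix clause; c-commands the pronoun within its binding domain — blocked (Principle B).

none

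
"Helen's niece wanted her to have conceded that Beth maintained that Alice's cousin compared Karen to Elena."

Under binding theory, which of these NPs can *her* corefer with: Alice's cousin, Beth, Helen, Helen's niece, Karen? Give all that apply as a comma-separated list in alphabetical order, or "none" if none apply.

Helen

*her* is a pronoun; Principle B requires it to be free in its binding domain — the matrix clause.
— Alice's cousin: subject of the clause headed by 'compared'; is c-commanded by the pronoun; coreference would bind this R-expression — blocked (Principle C).
— Beth: subject of the clause headed by 'maintained'; is c-commanded by the pronoun; coreference would bind this R-expression — blocked (Principle C).
— Helen: possessor inside the subject DP of the matrix clause; does not c-command the pronoun — Principle B does not apply; allowed.
— Helen's niece: subject of the matrix clause; c-commands the pronoun within its binding domain — blocked (Principle B).
— Karen: object of the clause headed by 'compared'; is c-commanded by the pronoun; coreference would bind this R-expression — blocked (Principle C).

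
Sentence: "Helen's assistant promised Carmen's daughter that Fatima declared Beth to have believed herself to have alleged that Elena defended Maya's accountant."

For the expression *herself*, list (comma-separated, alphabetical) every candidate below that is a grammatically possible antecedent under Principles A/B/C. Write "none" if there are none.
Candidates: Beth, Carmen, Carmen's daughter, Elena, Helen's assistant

Beth

*herself* is a reflexive; Principle A requires it to be bound within its binding domain — the clause headed by 'believed'.
— Beth: subject of the clause headed by 'believed'; c-commands the reflexive within its binding domain — allowed (Principle A).
— Carmen: possessor inside the object DP of the matrix clause; does not c-command the reflexive — cannot bind it (Principle A).
— Carmen's daughter: object of the matrix clause; c-commands the reflexive but lies outside its binding domain — cannot bind it (Principle A).
— Elena: subject of the clause headed by 'defended'; does not c-command the reflexive — cannot bind it (Principle A).
— Helen's assistant: subject of the matrix clause; c-commands the reflexive but lies outside its binding domain — cannot bind it (Principle A).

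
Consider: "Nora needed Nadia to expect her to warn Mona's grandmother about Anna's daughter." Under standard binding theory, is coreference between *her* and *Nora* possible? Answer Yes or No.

Yes

*Nora* is an R-expression; Principle C requires it to be free (not bound by any c-commanding expression).
— her: subject of the clause headed by 'warn'; the pronoun does not c-command the R-expression — coreference allowed.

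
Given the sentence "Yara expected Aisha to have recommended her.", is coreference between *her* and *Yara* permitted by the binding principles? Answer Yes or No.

Yes

*her* is a pronoun; Principle B requires it to be free in its binding domain — the clause headed by 'recommended'.
— Yara: subject of the matrix clause; c-commands the pronoun but lies outside its binding domain — allowed.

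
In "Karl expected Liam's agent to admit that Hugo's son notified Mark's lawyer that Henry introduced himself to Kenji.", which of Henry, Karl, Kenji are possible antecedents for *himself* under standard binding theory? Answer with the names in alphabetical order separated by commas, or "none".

Henry

*himself* is a reflexive; Principle A requires it to be bound within its binding domain — the clause headed by 'introduced'.
— Henry: subject of the clause headed by 'introduced'; c-commands the reflexive within its binding domain — allowed (Principle A).
— Karl: subject of the matrix clause; c-commands the reflexive but lies outside its binding domain — cannot bind it (Principle A).
— Kenji: second object of the clause headed by 'introduced'; does not c-command the reflexive — cannot bind it (Principle A).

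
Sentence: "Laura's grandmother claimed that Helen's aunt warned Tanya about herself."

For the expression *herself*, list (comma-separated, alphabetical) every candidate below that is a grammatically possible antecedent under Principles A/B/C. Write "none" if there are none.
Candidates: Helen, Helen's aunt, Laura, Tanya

Helen's aunt, Tanya

*herself* is a reflexive; Principle A requires it to be bound within its binding domain — the clause headed by 'warned'.
— Helen: possessor inside the subject DP of the clause headed by 'warned'; does not c-command the reflexive — cannot bind it (Principle A).
— Helen's aunt: subject of the clause headed by 'warned'; c-commands the reflexive within its binding domain — allowed (Principle A).
— Laura: possessor inside the subject DP of the matrix clause; does not c-command the reflexive — cannot bind it (Principle A).
— Tanya: object of the clause headed by 'warned'; c-commands the reflexive within its binding domain — allowed (Principle A).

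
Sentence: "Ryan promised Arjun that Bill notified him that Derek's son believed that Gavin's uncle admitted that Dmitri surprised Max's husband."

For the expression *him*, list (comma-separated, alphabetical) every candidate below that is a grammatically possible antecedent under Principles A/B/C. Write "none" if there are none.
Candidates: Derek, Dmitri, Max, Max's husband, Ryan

*him* is a pronoun; Principle B requires it to be free in its binding domain — the clause headed by 'notified'.
— Derek: possessor inside the subject DP of the clause headed by 'believed'; is c-commanded by the pronoun; coreference would bind this R-expression — blocked (Principle C).
— Dmitri: subject of the clause headed by 'surprised'; is c-commanded by the pronoun; coreference would bind this R-expression — blocked (Principle C).
— Max: possessor inside the object DP of the clause headed by 'surprised'; is c-commanded by the pronoun; coreference would bind this R-expression — blocked (Principle C).
— Max's husband: object of the clause headed by 'surprised'; is c-commanded by the pronoun; coreference would bind this R-expression — blocked (Principle C).
— Ryan: subject of the matrix clause; c-commands the pronoun but lies outside its binding domain — allowed.

Ryan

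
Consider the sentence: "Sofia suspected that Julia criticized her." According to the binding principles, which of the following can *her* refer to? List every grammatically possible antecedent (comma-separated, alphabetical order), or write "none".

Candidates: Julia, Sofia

Sofia

*her* is a pronoun; Principle B requires it to be free in its binding domain — the clause headed by 'criticized'.
— Julia: subject of the clause headed by 'criticized'; c-commands the pronoun within its binding domain — blocked (Principle B).
— Sofia: subject of the matrix clause; c-commands the pronoun but lies outside its binding domain — allowed.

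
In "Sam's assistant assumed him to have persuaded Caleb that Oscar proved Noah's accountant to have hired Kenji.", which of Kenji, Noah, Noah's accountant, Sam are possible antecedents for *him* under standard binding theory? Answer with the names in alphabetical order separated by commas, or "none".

*him* is a pronoun; Principle B requires it to be free in its binding domain — the matrix clause.
— Kenji: object of the clause headed by 'hired'; is c-commanded by the pronoun; coreference would bind this R-expression — blocked (Principle C).
— Noah: possessor inside the subject DP of the clause headed by 'hired'; is c-commanded by the pronoun; coreference would bind this R-expression — blocked (Principle C).
— Noah's accountant: subject of the clause headed by 'hired'; is c-commanded by the pronoun; coreference would bind this R-expression — blocked (Principle C).
— Sam: possessor inside the subject DP of the matrix clause; does not c-command the pronoun — Principle B does not apply; allowed.

Sam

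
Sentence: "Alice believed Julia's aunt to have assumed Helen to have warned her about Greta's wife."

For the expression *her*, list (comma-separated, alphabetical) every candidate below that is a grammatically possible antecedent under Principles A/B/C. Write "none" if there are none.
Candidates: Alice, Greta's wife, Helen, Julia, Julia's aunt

Alice, Julia, Julia's aunt

*her* is a pronoun; Principle B requires it to be free in its binding domain — the clause headed by 'warned'.
— Alice: subject of the matrix clause; c-commands the pronoun but lies outside its binding domain — allowed.
— Greta's wife: second object of the clause headed by 'warned'; is c-commanded by the pronoun; coreference would bind this R-expression — blocked (Principle C).
— Helen: subject of the clause headed by 'warned'; c-commands the pronoun within its binding domain — blocked (Principle B).
— Julia: possessor inside the subject DP of the clause headed by 'assumed'; does not c-command the pronoun — Principle B does not apply; allowed.
— Julia's aunt: subject of the clause headed by 'assumed'; c-commands the pronoun but lies outside its binding domain — allowed.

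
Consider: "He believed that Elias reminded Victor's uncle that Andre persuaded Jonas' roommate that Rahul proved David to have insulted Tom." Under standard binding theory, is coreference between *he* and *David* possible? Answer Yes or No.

No

*David* is an R-expression; Principle C requires it to be free (not bound by any c-commanding expression).
— he: subject of the matrix clause; the pronoun c-commands the R-expression — coreference blocked (Principle C).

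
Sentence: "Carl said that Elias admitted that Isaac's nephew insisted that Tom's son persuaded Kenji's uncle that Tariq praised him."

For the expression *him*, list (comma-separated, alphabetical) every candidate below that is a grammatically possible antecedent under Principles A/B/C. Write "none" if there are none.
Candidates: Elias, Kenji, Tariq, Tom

Elias, Kenji, Tom

*him* is a pronoun; Principle B requires it to be free in its binding domain — the clause headed by 'praised'.
— Elias: subject of the clause headed by 'admitted'; c-commands the pronoun but lies outside its binding domain — allowed.
— Kenji: possessor inside the object DP of the clause headed by 'persuaded'; does not c-command the pronoun — Principle B does not apply; allowed.
— Tariq: subject of the clause headed by 'praised'; c-commands the pronoun within its binding domain — blocked (Principle B).
— Tom: possessor inside the subject DP of the clause headed by 'persuaded'; does not c-command the pronoun — Principle B does not apply; allowed.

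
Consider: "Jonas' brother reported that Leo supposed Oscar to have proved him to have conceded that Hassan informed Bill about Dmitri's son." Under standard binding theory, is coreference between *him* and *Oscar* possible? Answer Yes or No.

*Oscar* is an R-expression; Principle C requires it to be free (not bound by any c-commanding expression).
— him: subject of the clause headed by 'conceded'; the R-expression locally c-commands the pronoun — coreference blocked (Principle B on the pronoun).

No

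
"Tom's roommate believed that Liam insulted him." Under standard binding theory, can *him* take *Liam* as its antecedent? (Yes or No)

No

*him* is a pronoun; Principle B requires it to be free in its binding domain — the clause headed by 'insulted'.
— Liam: subject of the clause headed by 'insulted'; c-commands the pronoun within its binding domain — blocked (Principle B).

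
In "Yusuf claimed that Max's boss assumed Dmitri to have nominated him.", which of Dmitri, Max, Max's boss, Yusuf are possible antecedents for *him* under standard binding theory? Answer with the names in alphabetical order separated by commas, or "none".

*him* is a pronoun; Principle B requires it to be free in its binding domain — the clause headed by 'nominated'.
— Dmitri: subject of the clause headed by 'nominated'; c-commands the pronoun within its binding domain — blocked (Principle B).
— Max: possessor inside the subject DP of the clause headed by 'assumed'; does not c-command the pronoun — Principle B does not apply; allowed.
— Max's boss: subject of the clause headed by 'assumed'; c-commands the pronoun but lies outside its binding domain — allowed.
— Yusuf: subject of the matrix clause; c-commands the pronoun but lies outside its binding domain — allowed.

Max, Max's boss, Yusuf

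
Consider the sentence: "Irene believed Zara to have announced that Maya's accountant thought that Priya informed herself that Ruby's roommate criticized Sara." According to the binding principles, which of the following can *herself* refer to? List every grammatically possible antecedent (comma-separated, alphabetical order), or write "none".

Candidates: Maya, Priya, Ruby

*herself* is a reflexive; Principle A requires it to be bound within its binding domain — the clause headed by 'informed'.
— Maya: possessor inside the subject DP of the clause headed by 'thought'; does not c-command the reflexive — cannot bind it (Principle A).
— Priya: subject of the clause headed by 'informed'; c-commands the reflexive within its binding domain — allowed (Principle A).
— Ruby: possessor inside the subject DP of the clause headed by 'criticized'; does not c-command the reflexive — cannot bind it (Principle A).

Priya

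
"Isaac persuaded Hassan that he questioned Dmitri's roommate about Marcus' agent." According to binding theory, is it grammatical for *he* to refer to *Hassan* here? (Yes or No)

Yes

*Hassan* is an R-expression; Principle C requires it to be free (not bound by any c-commanding expression).
— he: subject of the clause headed by 'questioned'; the pronoun does not c-command the R-expression — coreference allowed.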